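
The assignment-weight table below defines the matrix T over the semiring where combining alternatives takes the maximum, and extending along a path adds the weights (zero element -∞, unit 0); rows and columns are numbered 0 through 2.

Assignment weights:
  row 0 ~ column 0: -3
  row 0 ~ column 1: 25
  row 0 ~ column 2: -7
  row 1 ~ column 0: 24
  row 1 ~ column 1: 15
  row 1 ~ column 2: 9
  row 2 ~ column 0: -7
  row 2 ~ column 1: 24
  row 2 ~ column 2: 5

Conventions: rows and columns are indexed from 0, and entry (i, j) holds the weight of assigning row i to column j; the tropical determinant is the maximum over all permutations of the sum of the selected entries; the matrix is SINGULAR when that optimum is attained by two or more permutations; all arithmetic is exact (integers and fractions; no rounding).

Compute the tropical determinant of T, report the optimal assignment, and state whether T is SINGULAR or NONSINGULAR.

σ = (0, 1, 2): (-3) + 15 + 5 = 17
σ = (0, 2, 1): (-3) + 9 + 24 = 30
σ = (1, 0, 2): 25 + 24 + 5 = 54
σ = (1, 2, 0): 25 + 9 + (-7) = 27
σ = (2, 0, 1): (-7) + 24 + 24 = 41
σ = (2, 1, 0): (-7) + 15 + (-7) = 1
Optimal value attained by: σ = (1, 0, 2).
Answer: det⊕(T) = 54; verdict: NONSINGULAR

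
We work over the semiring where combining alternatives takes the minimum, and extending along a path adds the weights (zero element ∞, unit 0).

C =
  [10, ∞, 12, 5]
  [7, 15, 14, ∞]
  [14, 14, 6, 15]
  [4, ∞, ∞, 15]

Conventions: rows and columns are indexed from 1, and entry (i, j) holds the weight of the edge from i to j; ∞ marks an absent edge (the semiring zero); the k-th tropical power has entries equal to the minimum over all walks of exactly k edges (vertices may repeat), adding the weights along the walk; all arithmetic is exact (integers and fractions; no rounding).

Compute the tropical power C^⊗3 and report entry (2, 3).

C^⊗2:
  [9, 26, 18, 15]
  [17, 28, 19, 12]
  [19, 20, 12, 19]
  [14, ∞, 16, 9]
C^⊗3:
  [19, 32, 21, 14]
  [16, 33, 25, 22]
  [23, 26, 18, 24]
  [13, 30, 22, 19]
Key observation: the optimum is the walk 2->1->3->3, with weight 7 + 12 + 6 = 25.
Optimal value attained by: walk 2->1->3->3.
Answer: (C^⊗3)[2][3] = 25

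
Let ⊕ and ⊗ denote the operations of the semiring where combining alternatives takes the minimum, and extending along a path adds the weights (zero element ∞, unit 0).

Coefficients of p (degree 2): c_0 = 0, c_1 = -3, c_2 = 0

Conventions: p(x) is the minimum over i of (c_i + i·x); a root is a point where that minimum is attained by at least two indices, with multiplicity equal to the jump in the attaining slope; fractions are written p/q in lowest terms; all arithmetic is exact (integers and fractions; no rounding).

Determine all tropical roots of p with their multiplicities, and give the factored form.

hull edge (i=0, c=0) to (i=1, c=-3): slope -3, span 1
hull edge (i=1, c=-3) to (i=2, c=0): slope 3, span 1
Factored form: p(x) = 0 ⊗ (x ⊕ (-3)) ⊗ (x ⊕ 3)
Answer: roots = -3 (mult 1), 3 (mult 1)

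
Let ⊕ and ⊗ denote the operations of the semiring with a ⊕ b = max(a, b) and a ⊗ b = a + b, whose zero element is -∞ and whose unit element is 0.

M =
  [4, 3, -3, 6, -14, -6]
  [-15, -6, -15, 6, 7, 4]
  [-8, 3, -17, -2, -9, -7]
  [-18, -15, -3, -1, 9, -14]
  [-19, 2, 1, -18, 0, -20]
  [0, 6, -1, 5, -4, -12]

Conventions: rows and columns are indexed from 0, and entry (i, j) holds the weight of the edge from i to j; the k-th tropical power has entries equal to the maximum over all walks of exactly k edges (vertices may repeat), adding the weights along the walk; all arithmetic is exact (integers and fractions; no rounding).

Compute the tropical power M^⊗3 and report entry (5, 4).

M^⊗2:
  [8, 7, 3, 10, 15, 7]
  [4, 10, 8, 9, 15, -2]
  [-4, -1, -5, 9, 10, 7]
  [-10, 11, 10, -2, 9, -10]
  [-7, 4, 1, 8, 9, 6]
  [4, 3, 2, 12, 14, 10]
M^⊗3:
  [12, 17, 16, 14, 19, 11]
  [8, 17, 16, 16, 18, 14]
  [7, 13, 11, 12, 18, 3]
  [2, 13, 10, 17, 18, 15]
  [6, 12, 10, 11, 17, 8]
  [10, 16, 15, 15, 21, 7]
Key observation: the optimum is the walk 5->1->3->4, with weight 6 + 6 + 9 = 21.
Optimal value attained by: walk 5->1->3->4.
Answer: (M^⊗3)[5][4] = 21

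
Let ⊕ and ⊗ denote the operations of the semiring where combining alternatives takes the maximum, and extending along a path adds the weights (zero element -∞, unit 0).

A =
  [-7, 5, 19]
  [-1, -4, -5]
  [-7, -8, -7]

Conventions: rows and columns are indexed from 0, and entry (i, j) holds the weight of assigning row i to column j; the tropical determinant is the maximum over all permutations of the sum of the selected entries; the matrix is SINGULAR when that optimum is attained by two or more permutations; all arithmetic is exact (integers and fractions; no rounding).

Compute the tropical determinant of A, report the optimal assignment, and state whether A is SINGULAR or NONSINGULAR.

σ = (0, 1, 2): (-7) + (-4) + (-7) = -18
σ = (0, 2, 1): (-7) + (-5) + (-8) = -20
σ = (1, 0, 2): 5 + (-1) + (-7) = -3
σ = (1, 2, 0): 5 + (-5) + (-7) = -7
σ = (2, 0, 1): 19 + (-1) + (-8) = 10
σ = (2, 1, 0): 19 + (-4) + (-7) = 8
Optimal value attained by: σ = (2, 0, 1).
Answer: det⊕(A) = 10; verdict: NONSINGULAR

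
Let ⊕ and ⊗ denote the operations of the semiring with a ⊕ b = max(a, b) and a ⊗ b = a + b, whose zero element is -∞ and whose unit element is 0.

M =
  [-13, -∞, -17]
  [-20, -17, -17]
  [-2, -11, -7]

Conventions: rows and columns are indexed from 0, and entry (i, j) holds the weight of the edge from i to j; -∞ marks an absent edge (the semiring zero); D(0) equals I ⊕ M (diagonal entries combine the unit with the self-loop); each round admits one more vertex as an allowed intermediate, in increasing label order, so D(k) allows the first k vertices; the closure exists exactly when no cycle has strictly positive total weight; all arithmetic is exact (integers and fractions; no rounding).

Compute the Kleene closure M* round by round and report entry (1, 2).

D(0):
  [0, -∞, -17]
  [-20, 0, -17]
  [-2, -11, 0]
D(1):
  [0, -∞, -17]
  [-20, 0, -17]
  [-2, -11, 0]
D(2):
  [0, -∞, -17]
  [-20, 0, -17]
  [-2, -11, 0]
D(3):
  [0, -28, -17]
  [-19, 0, -17]
  [-2, -11, 0]
Answer: M*[1][2] = -17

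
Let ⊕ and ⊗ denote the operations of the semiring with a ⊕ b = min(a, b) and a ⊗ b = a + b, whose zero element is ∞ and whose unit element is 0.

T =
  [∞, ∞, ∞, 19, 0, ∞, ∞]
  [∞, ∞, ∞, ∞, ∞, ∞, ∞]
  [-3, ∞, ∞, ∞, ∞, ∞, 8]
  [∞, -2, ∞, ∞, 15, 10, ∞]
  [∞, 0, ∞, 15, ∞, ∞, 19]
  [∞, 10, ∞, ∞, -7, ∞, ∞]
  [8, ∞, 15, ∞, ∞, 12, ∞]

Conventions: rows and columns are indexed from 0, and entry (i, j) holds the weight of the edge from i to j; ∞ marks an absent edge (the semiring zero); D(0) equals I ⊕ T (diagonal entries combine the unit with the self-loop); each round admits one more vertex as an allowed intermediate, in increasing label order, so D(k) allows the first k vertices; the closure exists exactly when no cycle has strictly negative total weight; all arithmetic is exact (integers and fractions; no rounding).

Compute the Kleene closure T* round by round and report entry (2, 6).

D(0):
  [0, ∞, ∞, 19, 0, ∞, ∞]
  [∞, 0, ∞, ∞, ∞, ∞, ∞]
  [-3, ∞, 0, ∞, ∞, ∞, 8]
  [∞, -2, ∞, 0, 15, 10, ∞]
  [∞, 0, ∞, 15, 0, ∞, 19]
  [∞, 10, ∞, ∞, -7, 0, ∞]
  [8, ∞, 15, ∞, ∞, 12, 0]
D(1):
  [0, ∞, ∞, 19, 0, ∞, ∞]
  [∞, 0, ∞, ∞, ∞, ∞, ∞]
  [-3, ∞, 0, 16, -3, ∞, 8]
  [∞, -2, ∞, 0, 15, 10, ∞]
  [∞, 0, ∞, 15, 0, ∞, 19]
  [∞, 10, ∞, ∞, -7, 0, ∞]
  [8, ∞, 15, 27, 8, 12, 0]
D(2):
  [0, ∞, ∞, 19, 0, ∞, ∞]
  [∞, 0, ∞, ∞, ∞, ∞, ∞]
  [-3, ∞, 0, 16, -3, ∞, 8]
  [∞, -2, ∞, 0, 15, 10, ∞]
  [∞, 0, ∞, 15, 0, ∞, 19]
  [∞, 10, ∞, ∞, -7, 0, ∞]
  [8, ∞, 15, 27, 8, 12, 0]
D(3):
  [0, ∞, ∞, 19, 0, ∞, ∞]
  [∞, 0, ∞, ∞, ∞, ∞, ∞]
  [-3, ∞, 0, 16, -3, ∞, 8]
  [∞, -2, ∞, 0, 15, 10, ∞]
  [∞, 0, ∞, 15, 0, ∞, 19]
  [∞, 10, ∞, ∞, -7, 0, ∞]
  [8, ∞, 15, 27, 8, 12, 0]
D(4):
  [0, 17, ∞, 19, 0, 29, ∞]
  [∞, 0, ∞, ∞, ∞, ∞, ∞]
  [-3, 14, 0, 16, -3, 26, 8]
  [∞, -2, ∞, 0, 15, 10, ∞]
  [∞, 0, ∞, 15, 0, 25, 19]
  [∞, 10, ∞, ∞, -7, 0, ∞]
  [8, 25, 15, 27, 8, 12, 0]
D(5):
  [0, 0, ∞, 15, 0, 25, 19]
  [∞, 0, ∞, ∞, ∞, ∞, ∞]
  [-3, -3, 0, 12, -3, 22, 8]
  [∞, -2, ∞, 0, 15, 10, 34]
  [∞, 0, ∞, 15, 0, 25, 19]
  [∞, -7, ∞, 8, -7, 0, 12]
  [8, 8, 15, 23, 8, 12, 0]
D(6):
  [0, 0, ∞, 15, 0, 25, 19]
  [∞, 0, ∞, ∞, ∞, ∞, ∞]
  [-3, -3, 0, 12, -3, 22, 8]
  [∞, -2, ∞, 0, 3, 10, 22]
  [∞, 0, ∞, 15, 0, 25, 19]
  [∞, -7, ∞, 8, -7, 0, 12]
  [8, 5, 15, 20, 5, 12, 0]
D(7):
  [0, 0, 34, 15, 0, 25, 19]
  [∞, 0, ∞, ∞, ∞, ∞, ∞]
  [-3, -3, 0, 12, -3, 20, 8]
  [30, -2, 37, 0, 3, 10, 22]
  [27, 0, 34, 15, 0, 25, 19]
  [20, -7, 27, 8, -7, 0, 12]
  [8, 5, 15, 20, 5, 12, 0]
Answer: T*[2][6] = 8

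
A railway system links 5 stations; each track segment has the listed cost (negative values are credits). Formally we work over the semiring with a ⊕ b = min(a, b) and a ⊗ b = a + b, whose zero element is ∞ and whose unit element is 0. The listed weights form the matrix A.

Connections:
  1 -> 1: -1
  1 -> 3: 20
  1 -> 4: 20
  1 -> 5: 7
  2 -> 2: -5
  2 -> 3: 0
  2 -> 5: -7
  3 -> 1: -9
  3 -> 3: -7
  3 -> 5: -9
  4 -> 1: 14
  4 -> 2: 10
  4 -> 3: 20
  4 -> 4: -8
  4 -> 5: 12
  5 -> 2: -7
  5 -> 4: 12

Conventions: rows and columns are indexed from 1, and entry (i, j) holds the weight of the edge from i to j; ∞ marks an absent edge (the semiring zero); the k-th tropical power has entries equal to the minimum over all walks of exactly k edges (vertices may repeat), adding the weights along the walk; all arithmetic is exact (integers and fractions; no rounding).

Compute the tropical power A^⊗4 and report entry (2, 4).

A^⊗2:
  [-2, 0, 13, 12, 6]
  [-9, -14, -7, 5, -12]
  [-16, -16, -14, 3, -16]
  [6, 2, 10, -16, 3]
  [26, -12, -7, 4, -14]
A^⊗3:
  [-3, -5, 0, 4, -7]
  [-16, -19, -14, -3, -21]
  [-23, -23, -21, -5, -23]
  [-2, -6, 2, -24, -5]
  [-16, -21, -14, -4, -19]
A^⊗4:
  [-9, -14, -7, -4, -12]
  [-23, -28, -21, -11, -26]
  [-30, -30, -28, -13, -30]
  [-10, -14, -6, -32, -13]
  [-23, -26, -21, -12, -28]
Key observation: the optimum is the walk 2->5->4->4->4, with weight (-7) + 12 + (-8) + (-8) = -11.
Optimal value attained by: walk 2->5->4->4->4.
Answer: (A^⊗4)[2][4] = -11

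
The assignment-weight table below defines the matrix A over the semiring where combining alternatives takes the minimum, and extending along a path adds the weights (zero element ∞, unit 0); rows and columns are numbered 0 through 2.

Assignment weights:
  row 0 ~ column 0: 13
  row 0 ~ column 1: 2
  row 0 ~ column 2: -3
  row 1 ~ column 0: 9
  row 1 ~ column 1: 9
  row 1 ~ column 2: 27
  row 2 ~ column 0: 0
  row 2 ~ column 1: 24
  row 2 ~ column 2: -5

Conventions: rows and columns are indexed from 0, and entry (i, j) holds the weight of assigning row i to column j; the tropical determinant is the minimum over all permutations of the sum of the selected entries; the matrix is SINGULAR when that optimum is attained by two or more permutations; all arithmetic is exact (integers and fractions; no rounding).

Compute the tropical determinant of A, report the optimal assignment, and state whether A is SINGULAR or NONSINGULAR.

σ = (0, 1, 2): 13 + 9 + (-5) = 17
σ = (0, 2, 1): 13 + 27 + 24 = 64
σ = (1, 0, 2): 2 + 9 + (-5) = 6
σ = (1, 2, 0): 2 + 27 + 0 = 29
σ = (2, 0, 1): (-3) + 9 + 24 = 30
σ = (2, 1, 0): (-3) + 9 + 0 = 6
Optimal value attained by: σ = (1, 0, 2).
Answer: det⊕(A) = 6; verdict: SINGULAR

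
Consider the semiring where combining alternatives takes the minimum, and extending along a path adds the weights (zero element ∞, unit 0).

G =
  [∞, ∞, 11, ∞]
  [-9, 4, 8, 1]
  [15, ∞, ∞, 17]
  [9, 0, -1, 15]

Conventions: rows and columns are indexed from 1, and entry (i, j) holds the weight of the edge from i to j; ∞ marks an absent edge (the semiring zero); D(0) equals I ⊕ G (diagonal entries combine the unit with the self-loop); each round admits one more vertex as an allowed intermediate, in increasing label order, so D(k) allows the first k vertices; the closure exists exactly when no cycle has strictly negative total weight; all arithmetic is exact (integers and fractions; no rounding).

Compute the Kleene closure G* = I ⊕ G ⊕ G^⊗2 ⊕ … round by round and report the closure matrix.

D(0):
  [0, ∞, 11, ∞]
  [-9, 0, 8, 1]
  [15, ∞, 0, 17]
  [9, 0, -1, 0]
D(1):
  [0, ∞, 11, ∞]
  [-9, 0, 2, 1]
  [15, ∞, 0, 17]
  [9, 0, -1, 0]
D(2):
  [0, ∞, 11, ∞]
  [-9, 0, 2, 1]
  [15, ∞, 0, 17]
  [-9, 0, -1, 0]
D(3):
  [0, ∞, 11, 28]
  [-9, 0, 2, 1]
  [15, ∞, 0, 17]
  [-9, 0, -1, 0]
D(4):
  [0, 28, 11, 28]
  [-9, 0, 0, 1]
  [8, 17, 0, 17]
  [-9, 0, -1, 0]
Answer: G* = [[0, 28, 11, 28], [-9, 0, 0, 1], [8, 17, 0, 17], [-9, 0, -1, 0]]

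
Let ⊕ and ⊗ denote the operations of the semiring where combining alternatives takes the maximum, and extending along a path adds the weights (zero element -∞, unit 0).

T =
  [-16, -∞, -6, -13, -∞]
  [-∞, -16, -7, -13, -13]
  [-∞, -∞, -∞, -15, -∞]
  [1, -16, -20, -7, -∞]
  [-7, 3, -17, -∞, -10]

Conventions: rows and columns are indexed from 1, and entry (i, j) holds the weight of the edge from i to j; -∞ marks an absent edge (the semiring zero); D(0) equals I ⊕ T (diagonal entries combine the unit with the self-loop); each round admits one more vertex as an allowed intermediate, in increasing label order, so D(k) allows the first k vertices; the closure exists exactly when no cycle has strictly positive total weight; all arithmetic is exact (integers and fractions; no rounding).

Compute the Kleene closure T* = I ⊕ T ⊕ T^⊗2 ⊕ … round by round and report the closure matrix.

D(0):
  [0, -∞, -6, -13, -∞]
  [-∞, 0, -7, -13, -13]
  [-∞, -∞, 0, -15, -∞]
  [1, -16, -20, 0, -∞]
  [-7, 3, -17, -∞, 0]
D(1):
  [0, -∞, -6, -13, -∞]
  [-∞, 0, -7, -13, -13]
  [-∞, -∞, 0, -15, -∞]
  [1, -16, -5, 0, -∞]
  [-7, 3, -13, -20, 0]
D(2):
  [0, -∞, -6, -13, -∞]
  [-∞, 0, -7, -13, -13]
  [-∞, -∞, 0, -15, -∞]
  [1, -16, -5, 0, -29]
  [-7, 3, -4, -10, 0]
D(3):
  [0, -∞, -6, -13, -∞]
  [-∞, 0, -7, -13, -13]
  [-∞, -∞, 0, -15, -∞]
  [1, -16, -5, 0, -29]
  [-7, 3, -4, -10, 0]
D(4):
  [0, -29, -6, -13, -42]
  [-12, 0, -7, -13, -13]
  [-14, -31, 0, -15, -44]
  [1, -16, -5, 0, -29]
  [-7, 3, -4, -10, 0]
D(5):
  [0, -29, -6, -13, -42]
  [-12, 0, -7, -13, -13]
  [-14, -31, 0, -15, -44]
  [1, -16, -5, 0, -29]
  [-7, 3, -4, -10, 0]
Answer: T* = [[0, -29, -6, -13, -42], [-12, 0, -7, -13, -13], [-14, -31, 0, -15, -44], [1, -16, -5, 0, -29], [-7, 3, -4, -10, 0]]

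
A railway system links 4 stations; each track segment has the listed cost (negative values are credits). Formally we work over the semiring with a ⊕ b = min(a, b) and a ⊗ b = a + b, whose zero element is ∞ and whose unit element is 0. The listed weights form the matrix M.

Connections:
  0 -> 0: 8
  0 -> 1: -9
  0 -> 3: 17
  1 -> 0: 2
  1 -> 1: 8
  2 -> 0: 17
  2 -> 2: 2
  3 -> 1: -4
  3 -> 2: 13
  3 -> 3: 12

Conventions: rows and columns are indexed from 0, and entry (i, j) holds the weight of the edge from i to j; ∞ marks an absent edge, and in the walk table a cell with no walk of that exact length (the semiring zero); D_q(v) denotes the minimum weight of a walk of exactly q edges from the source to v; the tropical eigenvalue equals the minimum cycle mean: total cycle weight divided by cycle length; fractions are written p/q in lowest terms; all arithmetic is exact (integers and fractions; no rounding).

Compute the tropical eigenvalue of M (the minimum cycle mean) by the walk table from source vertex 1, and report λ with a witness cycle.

q=0: [∞, 0, ∞, ∞]
q=1: [2, 8, ∞, ∞]
q=2: [10, -7, ∞, 19]
q=3: [-5, 1, 32, 27]
q=4: [3, -14, 34, 12]
Optimal cycle mean attained by: cycle 0->1->0, total (-9) + 2, length 2.
Answer: λ = -7/2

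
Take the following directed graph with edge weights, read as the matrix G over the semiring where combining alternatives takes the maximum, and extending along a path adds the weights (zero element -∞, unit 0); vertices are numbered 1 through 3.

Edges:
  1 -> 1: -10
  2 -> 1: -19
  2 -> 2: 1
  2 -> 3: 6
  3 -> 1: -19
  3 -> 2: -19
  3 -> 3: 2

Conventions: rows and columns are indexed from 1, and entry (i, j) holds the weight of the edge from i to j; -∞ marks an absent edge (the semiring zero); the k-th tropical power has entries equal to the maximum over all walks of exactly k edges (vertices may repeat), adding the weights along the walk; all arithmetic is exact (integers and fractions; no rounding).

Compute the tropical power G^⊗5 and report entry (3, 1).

G^⊗2:
  [-20, -∞, -∞]
  [-13, 2, 8]
  [-17, -17, 4]
G^⊗3:
  [-30, -∞, -∞]
  [-11, 3, 10]
  [-15, -15, 6]
G^⊗4:
  [-40, -∞, -∞]
  [-9, 4, 12]
  [-13, -13, 8]
G^⊗5:
  [-50, -∞, -∞]
  [-7, 5, 14]
  [-11, -11, 10]
Key observation: the optimum is the walk 3->3->3->3->3->1, with weight 2 + 2 + 2 + 2 + (-19) = -11.
Optimal value attained by: walk 3->3->3->3->3->1.
Answer: (G^⊗5)[3][1] = -11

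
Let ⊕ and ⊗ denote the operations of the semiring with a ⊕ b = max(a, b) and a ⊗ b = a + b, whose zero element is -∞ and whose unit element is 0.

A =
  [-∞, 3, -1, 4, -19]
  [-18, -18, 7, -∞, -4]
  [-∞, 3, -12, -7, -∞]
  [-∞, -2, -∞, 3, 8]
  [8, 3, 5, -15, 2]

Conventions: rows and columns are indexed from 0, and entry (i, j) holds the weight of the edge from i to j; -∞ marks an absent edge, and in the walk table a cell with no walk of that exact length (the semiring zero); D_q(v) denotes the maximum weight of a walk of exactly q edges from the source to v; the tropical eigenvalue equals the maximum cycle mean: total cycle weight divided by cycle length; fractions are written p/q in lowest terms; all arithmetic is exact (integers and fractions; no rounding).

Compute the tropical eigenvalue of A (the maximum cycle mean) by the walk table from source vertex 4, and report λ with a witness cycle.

q=0: [-∞, -∞, -∞, -∞, 0]
q=1: [8, 3, 5, -15, 2]
q=2: [10, 11, 10, 12, 4]
q=3: [12, 13, 18, 15, 20]
q=4: [28, 23, 25, 18, 23]
q=5: [31, 31, 30, 32, 26]
Optimal cycle mean attained by: cycle 0->3->4->0, total 4 + 8 + 8, length 3.
Answer: λ = 20/3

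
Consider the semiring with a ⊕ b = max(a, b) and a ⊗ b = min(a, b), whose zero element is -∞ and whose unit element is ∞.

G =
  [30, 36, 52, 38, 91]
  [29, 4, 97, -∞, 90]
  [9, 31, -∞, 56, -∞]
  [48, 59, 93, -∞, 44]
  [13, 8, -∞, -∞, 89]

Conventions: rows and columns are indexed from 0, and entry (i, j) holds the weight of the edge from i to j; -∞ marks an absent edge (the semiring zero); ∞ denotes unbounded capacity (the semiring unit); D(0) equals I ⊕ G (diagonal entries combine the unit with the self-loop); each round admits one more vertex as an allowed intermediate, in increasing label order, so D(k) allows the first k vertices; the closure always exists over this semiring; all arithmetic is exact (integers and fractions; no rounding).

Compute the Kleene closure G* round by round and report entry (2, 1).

D(0):
  [∞, 36, 52, 38, 91]
  [29, ∞, 97, -∞, 90]
  [9, 31, ∞, 56, -∞]
  [48, 59, 93, ∞, 44]
  [13, 8, -∞, -∞, ∞]
D(1):
  [∞, 36, 52, 38, 91]
  [29, ∞, 97, 29, 90]
  [9, 31, ∞, 56, 9]
  [48, 59, 93, ∞, 48]
  [13, 13, 13, 13, ∞]
D(2):
  [∞, 36, 52, 38, 91]
  [29, ∞, 97, 29, 90]
  [29, 31, ∞, 56, 31]
  [48, 59, 93, ∞, 59]
  [13, 13, 13, 13, ∞]
D(3):
  [∞, 36, 52, 52, 91]
  [29, ∞, 97, 56, 90]
  [29, 31, ∞, 56, 31]
  [48, 59, 93, ∞, 59]
  [13, 13, 13, 13, ∞]
D(4):
  [∞, 52, 52, 52, 91]
  [48, ∞, 97, 56, 90]
  [48, 56, ∞, 56, 56]
  [48, 59, 93, ∞, 59]
  [13, 13, 13, 13, ∞]
D(5):
  [∞, 52, 52, 52, 91]
  [48, ∞, 97, 56, 90]
  [48, 56, ∞, 56, 56]
  [48, 59, 93, ∞, 59]
  [13, 13, 13, 13, ∞]
Answer: G*[2][1] = 56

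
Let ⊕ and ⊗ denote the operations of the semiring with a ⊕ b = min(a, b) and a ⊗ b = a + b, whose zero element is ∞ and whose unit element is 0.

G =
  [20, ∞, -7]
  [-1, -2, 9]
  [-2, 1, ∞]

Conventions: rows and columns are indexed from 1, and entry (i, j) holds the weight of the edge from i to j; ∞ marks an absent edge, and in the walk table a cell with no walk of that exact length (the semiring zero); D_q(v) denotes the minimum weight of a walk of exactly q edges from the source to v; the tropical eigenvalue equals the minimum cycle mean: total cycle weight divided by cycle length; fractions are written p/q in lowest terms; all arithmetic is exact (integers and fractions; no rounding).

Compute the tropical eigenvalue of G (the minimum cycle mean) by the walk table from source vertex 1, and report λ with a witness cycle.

q=0: [0, ∞, ∞]
q=1: [20, ∞, -7]
q=2: [-9, -6, 13]
q=3: [-7, -8, -16]
Optimal cycle mean attained by: cycle 1->3->1, total (-7) + (-2), length 2.
Answer: λ = -9/2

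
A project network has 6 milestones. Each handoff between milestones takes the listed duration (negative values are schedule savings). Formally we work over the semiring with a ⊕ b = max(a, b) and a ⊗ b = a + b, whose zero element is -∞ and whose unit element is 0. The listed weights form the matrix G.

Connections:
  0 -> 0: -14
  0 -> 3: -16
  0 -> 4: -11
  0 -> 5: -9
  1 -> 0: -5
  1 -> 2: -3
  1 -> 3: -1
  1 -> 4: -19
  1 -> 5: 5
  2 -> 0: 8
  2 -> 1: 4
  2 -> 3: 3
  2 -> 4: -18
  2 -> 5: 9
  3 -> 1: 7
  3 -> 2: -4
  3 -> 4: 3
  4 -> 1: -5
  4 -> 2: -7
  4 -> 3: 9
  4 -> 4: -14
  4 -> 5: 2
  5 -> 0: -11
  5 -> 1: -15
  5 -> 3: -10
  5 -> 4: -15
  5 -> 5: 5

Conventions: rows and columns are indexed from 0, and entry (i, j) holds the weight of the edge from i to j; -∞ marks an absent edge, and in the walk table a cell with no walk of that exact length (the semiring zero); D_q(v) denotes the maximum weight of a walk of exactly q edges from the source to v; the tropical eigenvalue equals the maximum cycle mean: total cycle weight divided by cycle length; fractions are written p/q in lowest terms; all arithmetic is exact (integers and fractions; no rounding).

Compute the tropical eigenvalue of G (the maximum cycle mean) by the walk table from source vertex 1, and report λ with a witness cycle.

q=0: [-∞, 0, -∞, -∞, -∞, -∞]
q=1: [-5, -∞, -3, -1, -19, 5]
q=2: [5, 6, -5, 0, 2, 10]
q=3: [3, 7, 3, 11, 3, 15]
q=4: [11, 18, 7, 12, 14, 20]
q=5: [15, 19, 15, 23, 15, 25]
q=6: [23, 30, 19, 24, 26, 30]
Optimal cycle mean attained by: cycle 3->4->3, total 3 + 9, length 2.
Answer: λ = 6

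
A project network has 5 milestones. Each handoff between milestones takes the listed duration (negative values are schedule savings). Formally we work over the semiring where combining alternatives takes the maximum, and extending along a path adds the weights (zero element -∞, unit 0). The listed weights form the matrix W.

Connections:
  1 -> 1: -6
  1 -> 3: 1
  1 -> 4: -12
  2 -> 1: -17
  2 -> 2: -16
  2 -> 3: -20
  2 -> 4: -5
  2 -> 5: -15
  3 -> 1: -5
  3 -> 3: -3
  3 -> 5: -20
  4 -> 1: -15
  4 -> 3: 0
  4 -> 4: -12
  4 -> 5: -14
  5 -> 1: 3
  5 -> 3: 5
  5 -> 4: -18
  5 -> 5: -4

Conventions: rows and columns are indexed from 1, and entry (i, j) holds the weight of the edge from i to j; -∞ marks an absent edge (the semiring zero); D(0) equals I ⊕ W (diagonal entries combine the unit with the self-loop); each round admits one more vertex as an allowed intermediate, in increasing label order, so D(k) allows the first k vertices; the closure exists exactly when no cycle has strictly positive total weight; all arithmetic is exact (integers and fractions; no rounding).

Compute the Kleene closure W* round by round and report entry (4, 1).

D(0):
  [0, -∞, 1, -12, -∞]
  [-17, 0, -20, -5, -15]
  [-5, -∞, 0, -∞, -20]
  [-15, -∞, 0, 0, -14]
  [3, -∞, 5, -18, 0]
D(1):
  [0, -∞, 1, -12, -∞]
  [-17, 0, -16, -5, -15]
  [-5, -∞, 0, -17, -20]
  [-15, -∞, 0, 0, -14]
  [3, -∞, 5, -9, 0]
D(2):
  [0, -∞, 1, -12, -∞]
  [-17, 0, -16, -5, -15]
  [-5, -∞, 0, -17, -20]
  [-15, -∞, 0, 0, -14]
  [3, -∞, 5, -9, 0]
D(3):
  [0, -∞, 1, -12, -19]
  [-17, 0, -16, -5, -15]
  [-5, -∞, 0, -17, -20]
  [-5, -∞, 0, 0, -14]
  [3, -∞, 5, -9, 0]
D(4):
  [0, -∞, 1, -12, -19]
  [-10, 0, -5, -5, -15]
  [-5, -∞, 0, -17, -20]
  [-5, -∞, 0, 0, -14]
  [3, -∞, 5, -9, 0]
D(5):
  [0, -∞, 1, -12, -19]
  [-10, 0, -5, -5, -15]
  [-5, -∞, 0, -17, -20]
  [-5, -∞, 0, 0, -14]
  [3, -∞, 5, -9, 0]
Answer: W*[4][1] = -5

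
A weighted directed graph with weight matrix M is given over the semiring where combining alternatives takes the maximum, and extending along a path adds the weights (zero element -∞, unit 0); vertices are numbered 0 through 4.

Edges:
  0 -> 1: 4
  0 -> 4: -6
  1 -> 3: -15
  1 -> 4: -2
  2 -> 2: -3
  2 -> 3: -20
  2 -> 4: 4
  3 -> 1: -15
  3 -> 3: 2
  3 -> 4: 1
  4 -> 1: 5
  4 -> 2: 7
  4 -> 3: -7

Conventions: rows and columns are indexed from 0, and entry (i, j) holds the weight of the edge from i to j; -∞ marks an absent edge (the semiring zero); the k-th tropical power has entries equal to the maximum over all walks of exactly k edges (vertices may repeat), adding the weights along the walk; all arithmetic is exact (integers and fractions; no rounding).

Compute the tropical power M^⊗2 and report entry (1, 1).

M^⊗2:
  [-∞, -1, 1, -11, 2]
  [-∞, 3, 5, -9, -14]
  [-∞, 9, 11, -3, 1]
  [-∞, 6, 8, 4, 3]
  [-∞, -22, 4, -5, 11]
Key observation: the optimum is the walk 1->4->1, with weight (-2) + 5 = 3.
Optimal value attained by: walk 1->4->1.
Answer: (M^⊗2)[1][1] = 3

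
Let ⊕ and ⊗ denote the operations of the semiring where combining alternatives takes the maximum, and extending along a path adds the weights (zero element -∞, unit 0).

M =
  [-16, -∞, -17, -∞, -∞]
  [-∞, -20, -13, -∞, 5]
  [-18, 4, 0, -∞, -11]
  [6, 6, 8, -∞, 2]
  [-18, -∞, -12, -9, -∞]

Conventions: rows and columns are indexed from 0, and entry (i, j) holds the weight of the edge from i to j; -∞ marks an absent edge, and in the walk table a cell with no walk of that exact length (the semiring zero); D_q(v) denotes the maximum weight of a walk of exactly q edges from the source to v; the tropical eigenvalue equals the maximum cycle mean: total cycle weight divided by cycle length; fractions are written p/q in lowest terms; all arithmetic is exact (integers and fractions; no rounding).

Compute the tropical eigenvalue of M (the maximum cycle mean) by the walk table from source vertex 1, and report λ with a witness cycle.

q=0: [-∞, 0, -∞, -∞, -∞]
q=1: [-∞, -20, -13, -∞, 5]
q=2: [-13, -9, -7, -4, -15]
q=3: [2, 2, 4, -24, -2]
q=4: [-14, 8, 4, -11, 7]
q=5: [-5, 8, 4, -2, 13]
Optimal cycle mean attained by: cycle 1->4->3->2->1, total 5 + (-9) + 8 + 4, length 4.
Answer: λ = 2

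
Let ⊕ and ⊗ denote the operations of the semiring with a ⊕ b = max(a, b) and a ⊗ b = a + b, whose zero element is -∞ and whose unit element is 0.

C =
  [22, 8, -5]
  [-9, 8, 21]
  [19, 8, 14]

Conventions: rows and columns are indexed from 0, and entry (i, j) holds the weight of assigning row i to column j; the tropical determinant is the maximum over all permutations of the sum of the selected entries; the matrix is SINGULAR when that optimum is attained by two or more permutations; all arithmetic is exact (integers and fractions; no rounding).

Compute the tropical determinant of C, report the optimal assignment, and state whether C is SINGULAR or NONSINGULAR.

σ = (0, 1, 2): 22 + 8 + 14 = 44
σ = (0, 2, 1): 22 + 21 + 8 = 51
σ = (1, 0, 2): 8 + (-9) + 14 = 13
σ = (1, 2, 0): 8 + 21 + 19 = 48
σ = (2, 0, 1): (-5) + (-9) + 8 = -6
σ = (2, 1, 0): (-5) + 8 + 19 = 22
Optimal value attained by: σ = (0, 2, 1).
Answer: det⊕(C) = 51; verdict: NONSINGULAR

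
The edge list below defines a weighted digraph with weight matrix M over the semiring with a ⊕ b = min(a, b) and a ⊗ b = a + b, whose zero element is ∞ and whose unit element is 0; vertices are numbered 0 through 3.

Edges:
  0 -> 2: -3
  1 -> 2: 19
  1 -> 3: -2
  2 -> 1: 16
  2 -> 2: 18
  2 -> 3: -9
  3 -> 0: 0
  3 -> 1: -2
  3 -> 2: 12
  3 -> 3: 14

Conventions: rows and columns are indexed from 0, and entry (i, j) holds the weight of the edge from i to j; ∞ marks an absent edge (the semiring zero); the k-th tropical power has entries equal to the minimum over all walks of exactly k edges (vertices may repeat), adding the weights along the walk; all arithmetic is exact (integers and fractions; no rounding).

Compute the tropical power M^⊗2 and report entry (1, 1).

M^⊗2:
  [∞, 13, 15, -12]
  [-2, -4, 10, 10]
  [-9, -11, 3, 5]
  [14, 12, -3, -4]
Key observation: the optimum is the walk 1->3->1, with weight (-2) + (-2) = -4.
Optimal value attained by: walk 1->3->1.
Answer: (M^⊗2)[1][1] = -4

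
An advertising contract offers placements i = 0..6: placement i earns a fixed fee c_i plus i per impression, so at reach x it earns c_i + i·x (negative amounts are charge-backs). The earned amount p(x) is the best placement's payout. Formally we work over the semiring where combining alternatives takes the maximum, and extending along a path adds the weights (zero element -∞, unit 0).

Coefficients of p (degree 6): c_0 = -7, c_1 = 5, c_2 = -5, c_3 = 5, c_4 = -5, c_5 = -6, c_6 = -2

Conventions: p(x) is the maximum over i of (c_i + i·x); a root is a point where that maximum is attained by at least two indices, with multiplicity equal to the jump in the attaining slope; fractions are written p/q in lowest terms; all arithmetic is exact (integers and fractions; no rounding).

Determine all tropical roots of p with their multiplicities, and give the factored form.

hull edge (i=0, c=-7) to (i=1, c=5): slope 12, span 1
hull edge (i=1, c=5) to (i=3, c=5): slope 0, span 2
hull edge (i=3, c=5) to (i=6, c=-2): slope -7/3, span 3
Factored form: p(x) = -2 ⊗ (x ⊕ (-12)) ⊗ (x ⊕ 0) ⊗ (x ⊕ 0) ⊗ (x ⊕ 7/3) ⊗ (x ⊕ 7/3) ⊗ (x ⊕ 7/3)
Answer: roots = -12 (mult 1), 0 (mult 2), 7/3 (mult 3)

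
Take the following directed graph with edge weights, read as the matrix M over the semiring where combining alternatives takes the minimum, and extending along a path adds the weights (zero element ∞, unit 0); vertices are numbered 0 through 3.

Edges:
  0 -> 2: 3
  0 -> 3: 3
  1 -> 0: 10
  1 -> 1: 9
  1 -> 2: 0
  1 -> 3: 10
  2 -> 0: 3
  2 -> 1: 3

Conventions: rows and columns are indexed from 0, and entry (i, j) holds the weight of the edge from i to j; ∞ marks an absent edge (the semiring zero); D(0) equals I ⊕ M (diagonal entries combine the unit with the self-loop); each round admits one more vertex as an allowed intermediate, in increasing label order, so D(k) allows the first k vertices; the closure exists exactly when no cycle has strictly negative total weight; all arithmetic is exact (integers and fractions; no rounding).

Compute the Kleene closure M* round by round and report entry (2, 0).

D(0):
  [0, ∞, 3, 3]
  [10, 0, 0, 10]
  [3, 3, 0, ∞]
  [∞, ∞, ∞, 0]
D(1):
  [0, ∞, 3, 3]
  [10, 0, 0, 10]
  [3, 3, 0, 6]
  [∞, ∞, ∞, 0]
D(2):
  [0, ∞, 3, 3]
  [10, 0, 0, 10]
  [3, 3, 0, 6]
  [∞, ∞, ∞, 0]
D(3):
  [0, 6, 3, 3]
  [3, 0, 0, 6]
  [3, 3, 0, 6]
  [∞, ∞, ∞, 0]
D(4):
  [0, 6, 3, 3]
  [3, 0, 0, 6]
  [3, 3, 0, 6]
  [∞, ∞, ∞, 0]
Answer: M*[2][0] = 3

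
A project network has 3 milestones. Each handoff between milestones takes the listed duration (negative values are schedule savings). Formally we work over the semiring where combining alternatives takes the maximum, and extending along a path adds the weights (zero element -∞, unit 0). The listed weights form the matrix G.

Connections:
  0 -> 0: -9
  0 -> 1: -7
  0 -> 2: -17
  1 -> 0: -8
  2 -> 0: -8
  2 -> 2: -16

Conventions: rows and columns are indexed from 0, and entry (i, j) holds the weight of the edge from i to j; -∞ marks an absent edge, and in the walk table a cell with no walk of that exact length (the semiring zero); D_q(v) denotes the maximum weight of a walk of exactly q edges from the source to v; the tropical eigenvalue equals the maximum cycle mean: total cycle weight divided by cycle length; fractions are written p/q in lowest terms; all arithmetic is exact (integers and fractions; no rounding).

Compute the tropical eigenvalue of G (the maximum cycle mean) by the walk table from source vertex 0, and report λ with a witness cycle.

q=0: [0, -∞, -∞]
q=1: [-9, -7, -17]
q=2: [-15, -16, -26]
q=3: [-24, -22, -32]
Optimal cycle mean attained by: cycle 0->1->0, total (-7) + (-8), length 2.
Answer: λ = -15/2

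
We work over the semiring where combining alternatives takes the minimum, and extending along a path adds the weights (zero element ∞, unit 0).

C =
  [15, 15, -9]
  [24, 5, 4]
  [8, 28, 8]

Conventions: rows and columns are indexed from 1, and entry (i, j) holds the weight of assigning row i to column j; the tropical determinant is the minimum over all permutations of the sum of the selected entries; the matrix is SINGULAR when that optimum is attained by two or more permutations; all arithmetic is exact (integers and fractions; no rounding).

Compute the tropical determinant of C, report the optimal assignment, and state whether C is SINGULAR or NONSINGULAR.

σ = (1, 2, 3): 15 + 5 + 8 = 28
σ = (1, 3, 2): 15 + 4 + 28 = 47
σ = (2, 1, 3): 15 + 24 + 8 = 47
σ = (2, 3, 1): 15 + 4 + 8 = 27
σ = (3, 1, 2): (-9) + 24 + 28 = 43
σ = (3, 2, 1): (-9) + 5 + 8 = 4
Optimal value attained by: σ = (3, 2, 1).
Answer: det⊕(C) = 4; verdict: NONSINGULAR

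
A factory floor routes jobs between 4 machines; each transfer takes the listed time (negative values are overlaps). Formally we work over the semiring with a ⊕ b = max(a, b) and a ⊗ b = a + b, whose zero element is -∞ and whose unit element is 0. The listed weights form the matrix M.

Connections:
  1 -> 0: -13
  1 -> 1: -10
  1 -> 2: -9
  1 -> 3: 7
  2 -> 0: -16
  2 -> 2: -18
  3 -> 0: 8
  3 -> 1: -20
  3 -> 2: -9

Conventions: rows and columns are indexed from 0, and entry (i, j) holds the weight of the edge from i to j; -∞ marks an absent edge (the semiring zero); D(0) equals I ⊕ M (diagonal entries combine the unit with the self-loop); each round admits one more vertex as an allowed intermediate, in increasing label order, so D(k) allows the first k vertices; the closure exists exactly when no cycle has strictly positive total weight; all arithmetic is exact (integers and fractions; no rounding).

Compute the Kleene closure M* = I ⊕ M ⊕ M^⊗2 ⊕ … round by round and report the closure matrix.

D(0):
  [0, -∞, -∞, -∞]
  [-13, 0, -9, 7]
  [-16, -∞, 0, -∞]
  [8, -20, -9, 0]
D(1):
  [0, -∞, -∞, -∞]
  [-13, 0, -9, 7]
  [-16, -∞, 0, -∞]
  [8, -20, -9, 0]
D(2):
  [0, -∞, -∞, -∞]
  [-13, 0, -9, 7]
  [-16, -∞, 0, -∞]
  [8, -20, -9, 0]
D(3):
  [0, -∞, -∞, -∞]
  [-13, 0, -9, 7]
  [-16, -∞, 0, -∞]
  [8, -20, -9, 0]
D(4):
  [0, -∞, -∞, -∞]
  [15, 0, -2, 7]
  [-16, -∞, 0, -∞]
  [8, -20, -9, 0]
Answer: M* = [[0, -∞, -∞, -∞], [15, 0, -2, 7], [-16, -∞, 0, -∞], [8, -20, -9, 0]]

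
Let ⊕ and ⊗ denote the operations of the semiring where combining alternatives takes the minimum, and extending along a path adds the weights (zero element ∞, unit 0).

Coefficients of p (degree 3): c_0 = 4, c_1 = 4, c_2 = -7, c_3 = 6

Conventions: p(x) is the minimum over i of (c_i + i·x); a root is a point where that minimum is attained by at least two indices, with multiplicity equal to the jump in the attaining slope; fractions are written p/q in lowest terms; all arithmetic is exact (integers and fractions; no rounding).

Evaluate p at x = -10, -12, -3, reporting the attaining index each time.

p(-10) = min(4+0·(-10)=4, 4+1·(-10)=-6, -7+2·(-10)=-27, 6+3·(-10)=-24) = -27 (attained by i=2)
p(-12) = min(4+0·(-12)=4, 4+1·(-12)=-8, -7+2·(-12)=-31, 6+3·(-12)=-30) = -31 (attained by i=2)
p(-3) = min(4+0·(-3)=4, 4+1·(-3)=1, -7+2·(-3)=-13, 6+3·(-3)=-3) = -13 (attained by i=2)
Answer: p(-10) = -27; p(-12) = -31; p(-3) = -13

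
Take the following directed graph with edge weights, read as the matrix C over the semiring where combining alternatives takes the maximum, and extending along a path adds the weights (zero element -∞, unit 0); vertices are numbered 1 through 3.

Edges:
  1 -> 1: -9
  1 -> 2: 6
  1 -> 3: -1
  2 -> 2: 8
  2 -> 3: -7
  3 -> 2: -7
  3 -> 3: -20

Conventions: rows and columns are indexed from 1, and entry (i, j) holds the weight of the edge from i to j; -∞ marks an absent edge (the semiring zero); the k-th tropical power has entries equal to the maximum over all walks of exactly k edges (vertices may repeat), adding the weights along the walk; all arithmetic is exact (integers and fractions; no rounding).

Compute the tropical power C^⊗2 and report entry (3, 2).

C^⊗2:
  [-18, 14, -1]
  [-∞, 16, 1]
  [-∞, 1, -14]
Key observation: the optimum is the walk 3->2->2, with weight (-7) + 8 = 1.
Optimal value attained by: walk 3->2->2.
Answer: (C^⊗2)[3][2] = 1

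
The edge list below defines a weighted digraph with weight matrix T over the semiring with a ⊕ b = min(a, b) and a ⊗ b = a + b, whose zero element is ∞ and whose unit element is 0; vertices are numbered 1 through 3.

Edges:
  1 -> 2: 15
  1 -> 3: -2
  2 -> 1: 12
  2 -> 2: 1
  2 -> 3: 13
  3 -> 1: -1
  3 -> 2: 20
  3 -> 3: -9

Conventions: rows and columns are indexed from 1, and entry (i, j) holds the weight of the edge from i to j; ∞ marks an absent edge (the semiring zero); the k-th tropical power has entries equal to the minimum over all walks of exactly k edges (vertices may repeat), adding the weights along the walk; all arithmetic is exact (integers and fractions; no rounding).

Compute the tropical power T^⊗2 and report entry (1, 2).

T^⊗2:
  [-3, 16, -11]
  [12, 2, 4]
  [-10, 11, -18]
Key observation: the optimum is the walk 1->2->2, with weight 15 + 1 = 16.
Optimal value attained by: walk 1->2->2.
Answer: (T^⊗2)[1][2] = 16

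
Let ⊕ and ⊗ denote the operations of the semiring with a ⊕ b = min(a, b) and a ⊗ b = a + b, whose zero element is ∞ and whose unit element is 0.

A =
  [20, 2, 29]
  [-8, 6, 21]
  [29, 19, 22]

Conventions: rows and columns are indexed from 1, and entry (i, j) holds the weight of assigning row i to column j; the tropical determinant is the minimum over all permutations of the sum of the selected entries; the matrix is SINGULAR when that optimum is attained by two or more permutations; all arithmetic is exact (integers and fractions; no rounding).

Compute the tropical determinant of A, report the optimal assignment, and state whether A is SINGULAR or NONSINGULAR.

σ = (1, 2, 3): 20 + 6 + 22 = 48
σ = (1, 3, 2): 20 + 21 + 19 = 60
σ = (2, 1, 3): 2 + (-8) + 22 = 16
σ = (2, 3, 1): 2 + 21 + 29 = 52
σ = (3, 1, 2): 29 + (-8) + 19 = 40
σ = (3, 2, 1): 29 + 6 + 29 = 64
Optimal value attained by: σ = (2, 1, 3).
Answer: det⊕(A) = 16; verdict: NONSINGULAR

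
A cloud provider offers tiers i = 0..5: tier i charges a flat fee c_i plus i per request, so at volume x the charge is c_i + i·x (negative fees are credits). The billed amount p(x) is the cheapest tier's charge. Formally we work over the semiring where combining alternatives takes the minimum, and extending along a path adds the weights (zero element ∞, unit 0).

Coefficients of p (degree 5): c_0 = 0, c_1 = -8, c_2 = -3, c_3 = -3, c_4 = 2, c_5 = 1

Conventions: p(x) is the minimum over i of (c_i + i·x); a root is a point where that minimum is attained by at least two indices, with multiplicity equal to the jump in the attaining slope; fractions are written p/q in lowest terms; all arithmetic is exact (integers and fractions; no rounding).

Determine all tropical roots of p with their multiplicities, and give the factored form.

hull edge (i=0, c=0) to (i=1, c=-8): slope -8, span 1
hull edge (i=1, c=-8) to (i=5, c=1): slope 9/4, span 4
Factored form: p(x) = 1 ⊗ (x ⊕ (-9/4)) ⊗ (x ⊕ (-9/4)) ⊗ (x ⊕ (-9/4)) ⊗ (x ⊕ (-9/4)) ⊗ (x ⊕ 8)
Answer: roots = -9/4 (mult 4), 8 (mult 1)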